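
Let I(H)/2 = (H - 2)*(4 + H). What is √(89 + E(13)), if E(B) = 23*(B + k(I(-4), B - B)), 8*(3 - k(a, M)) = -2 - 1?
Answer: 5*√298/4 ≈ 21.578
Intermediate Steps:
I(H) = 2*(-2 + H)*(4 + H) (I(H) = 2*((H - 2)*(4 + H)) = 2*((-2 + H)*(4 + H)) = 2*(-2 + H)*(4 + H))
k(a, M) = 27/8 (k(a, M) = 3 - (-2 - 1)/8 = 3 - ⅛*(-3) = 3 + 3/8 = 27/8)
E(B) = 621/8 + 23*B (E(B) = 23*(B + 27/8) = 23*(27/8 + B) = 621/8 + 23*B)
√(89 + E(13)) = √(89 + (621/8 + 23*13)) = √(89 + (621/8 + 299)) = √(89 + 3013/8) = √(3725/8) = 5*√298/4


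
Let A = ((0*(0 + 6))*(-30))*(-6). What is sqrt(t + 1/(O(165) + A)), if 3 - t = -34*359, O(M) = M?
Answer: sqrt(332390190)/165 ≈ 110.49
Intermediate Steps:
A = 0 (A = ((0*6)*(-30))*(-6) = (0*(-30))*(-6) = 0*(-6) = 0)
t = 12209 (t = 3 - (-34)*359 = 3 - 1*(-12206) = 3 + 12206 = 12209)
sqrt(t + 1/(O(165) + A)) = sqrt(12209 + 1/(165 + 0)) = sqrt(12209 + 1/165) = sqrt(2014486/165) = sqrt(332390190)/165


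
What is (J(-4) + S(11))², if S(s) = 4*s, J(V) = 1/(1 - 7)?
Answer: 69169/36 ≈ 1921.4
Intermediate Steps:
J(V) = -⅙ (J(V) = 1/(-6) = -⅙)
(J(-4) + S(11))² = (-⅙ + 4*11)² = (-⅙ + 44)² = (263/6)² = 69169/36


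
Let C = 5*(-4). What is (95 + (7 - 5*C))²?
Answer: 40804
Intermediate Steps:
C = -20
(95 + (7 - 5*C))² = (95 + (7 - 5*(-20)))² = (95 + (7 + 100))² = (95 + 107)² = 202² = 40804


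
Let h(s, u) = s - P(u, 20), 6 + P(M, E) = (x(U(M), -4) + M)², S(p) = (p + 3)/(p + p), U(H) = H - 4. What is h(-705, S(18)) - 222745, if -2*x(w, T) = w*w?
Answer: -18535628305/82944 ≈ -2.2347e+5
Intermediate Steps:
U(H) = -4 + H
S(p) = (3 + p)/(2*p) (S(p) = (3 + p)/((2*p)) = (3 + p)*(1/(2*p)) = (3 + p)/(2*p))
x(w, T) = -w²/2 (x(w, T) = -w*w/2 = -w²/2)
P(M, E) = -6 + (M - (-4 + M)²/2)² (P(M, E) = -6 + (-(-4 + M)²/2 + M)² = -6 + (M - (-4 + M)²/2)²)
h(s, u) = 6 + s - (-(-4 + u)² + 2*u)²/4 (h(s, u) = s - (-6 + (-(-4 + u)² + 2*u)²/4) = s + (6 - (-(-4 + u)² + 2*u)²/4) = 6 + s - (-(-4 + u)² + 2*u)²/4)
h(-705, S(18)) - 222745 = (6 - 705 - (-(-4 + (½)*(3 + 18)/18)² + 2*((½)*(3 + 18)/18))²/4) - 222745 = (6 - 705 - (-(-4 + (½)*(1/18)*21)² + 2*((½)*(1/18)*21))²/4) - 222745 = (6 - 705 - (-(-4 + 7/12)² + 2*(7/12))²/4) - 222745 = (6 - 705 - (-(-41/12)² + 7/6)²/4) - 222745 = (6 - 705 - (-1*1681/144 + 7/6)²/4) - 222745 = (6 - 705 - (-1681/144 + 7/6)²/4) - 222745 = (6 - 705 - (-1513/144)²/4) - 222745 = (6 - 705 - ¼*2289169/20736) - 222745 = (6 - 705 - 2289169/82944) - 222745 = -60267025/82944 - 222745 = -18535628305/82944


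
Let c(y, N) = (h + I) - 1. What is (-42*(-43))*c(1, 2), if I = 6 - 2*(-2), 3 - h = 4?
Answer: 14448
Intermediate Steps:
h = -1 (h = 3 - 1*4 = 3 - 4 = -1)
I = 10 (I = 6 + 4 = 10)
c(y, N) = 8 (c(y, N) = (-1 + 10) - 1 = 9 - 1 = 8)
(-42*(-43))*c(1, 2) = -42*(-43)*8 = 1806*8 = 14448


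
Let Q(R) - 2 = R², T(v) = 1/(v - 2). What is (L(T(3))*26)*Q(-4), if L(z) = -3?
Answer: -1404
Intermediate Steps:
T(v) = 1/(-2 + v)
Q(R) = 2 + R²
(L(T(3))*26)*Q(-4) = (-3*26)*(2 + (-4)²) = -78*(2 + 16) = -78*18 = -1404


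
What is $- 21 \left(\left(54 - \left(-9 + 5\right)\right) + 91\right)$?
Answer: $-3129$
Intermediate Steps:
$- 21 \left(\left(54 - \left(-9 + 5\right)\right) + 91\right) = - 21 \left(\left(54 - -4\right) + 91\right) = - 21 \left(\left(54 + 4\right) + 91\right) = - 21 \left(58 + 91\right) = \left(-21\right) 149 = -3129$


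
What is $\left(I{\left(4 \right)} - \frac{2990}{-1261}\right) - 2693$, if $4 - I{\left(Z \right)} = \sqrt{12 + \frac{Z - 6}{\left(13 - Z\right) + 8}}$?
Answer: $- \frac{260603}{97} - \frac{\sqrt{3434}}{17} \approx -2690.1$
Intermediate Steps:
$I{\left(Z \right)} = 4 - \sqrt{12 + \frac{-6 + Z}{21 - Z}}$ ($I{\left(Z \right)} = 4 - \sqrt{12 + \frac{Z - 6}{\left(13 - Z\right) + 8}} = 4 - \sqrt{12 + \frac{-6 + Z}{21 - Z}}$)
$\left(I{\left(4 \right)} - \frac{2990}{-1261}\right) - 2693 = \left(\left(4 - \sqrt{\frac{-246 + 11 \cdot 4}{-21 + 4}}\right) - \frac{2990}{-1261}\right) - 2693 = \left(\left(4 - \sqrt{\frac{-246 + 44}{-17}}\right) - - \frac{230}{97}\right) - 2693 = \left(\left(4 - \sqrt{\left(- \frac{1}{17}\right) \left(-202\right)}\right) + \frac{230}{97}\right) - 2693 = \left(\left(4 - \sqrt{\frac{202}{17}}\right) + \frac{230}{97}\right) - 2693 = \left(\left(4 - \frac{\sqrt{3434}}{17}\right) + \frac{230}{97}\right) - 2693 = \left(\frac{618}{97} - \frac{\sqrt{3434}}{17}\right) - 2693 = - \frac{260603}{97} - \frac{\sqrt{3434}}{17}$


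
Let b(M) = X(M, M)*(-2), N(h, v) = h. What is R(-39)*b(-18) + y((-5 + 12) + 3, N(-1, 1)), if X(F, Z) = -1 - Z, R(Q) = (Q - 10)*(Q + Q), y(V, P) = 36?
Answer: -129912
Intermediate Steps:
R(Q) = 2*Q*(-10 + Q) (R(Q) = (-10 + Q)*(2*Q) = 2*Q*(-10 + Q))
b(M) = 2 + 2*M (b(M) = (-1 - M)*(-2) = 2 + 2*M)
R(-39)*b(-18) + y((-5 + 12) + 3, N(-1, 1)) = (2*(-39)*(-10 - 39))*(2 + 2*(-18)) + 36 = (2*(-39)*(-49))*(2 - 36) + 36 = 3822*(-34) + 36 = -129948 + 36 = -129912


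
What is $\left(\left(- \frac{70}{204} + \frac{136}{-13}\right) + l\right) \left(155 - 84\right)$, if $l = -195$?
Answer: $- \frac{19375687}{1326} \approx -14612.0$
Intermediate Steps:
$\left(\left(- \frac{70}{204} + \frac{136}{-13}\right) + l\right) \left(155 - 84\right) = \left(\left(- \frac{70}{204} + \frac{136}{-13}\right) - 195\right) \left(155 - 84\right) = \left(\left(\left(-70\right) \frac{1}{204} + 136 \left(- \frac{1}{13}\right)\right) - 195\right) 71 = \left(\left(- \frac{35}{102} - \frac{136}{13}\right) - 195\right) 71 = \left(- \frac{14327}{1326} - 195\right) 71 = \left(- \frac{272897}{1326}\right) 71 = - \frac{19375687}{1326}$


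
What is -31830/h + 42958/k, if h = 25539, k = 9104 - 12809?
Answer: -405011504/31540665 ≈ -12.841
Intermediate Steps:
k = -3705
-31830/h + 42958/k = -31830/25539 + 42958/(-3705) = -31830*1/25539 + 42958*(-1/3705) = -10610/8513 - 42958/3705 = -405011504/31540665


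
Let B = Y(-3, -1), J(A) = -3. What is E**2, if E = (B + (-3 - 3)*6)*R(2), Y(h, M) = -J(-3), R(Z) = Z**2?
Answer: 17424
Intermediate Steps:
Y(h, M) = 3 (Y(h, M) = -1*(-3) = 3)
B = 3
E = -132 (E = (3 + (-3 - 3)*6)*2**2 = (3 - 6*6)*4 = (3 - 36)*4 = -33*4 = -132)
E**2 = (-132)**2 = 17424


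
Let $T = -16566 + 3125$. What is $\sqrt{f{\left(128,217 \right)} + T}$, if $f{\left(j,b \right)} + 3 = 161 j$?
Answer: $6 \sqrt{199} \approx 84.64$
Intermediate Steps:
$f{\left(j,b \right)} = -3 + 161 j$
$T = -13441$
$\sqrt{f{\left(128,217 \right)} + T} = \sqrt{\left(-3 + 161 \cdot 128\right) - 13441} = \sqrt{\left(-3 + 20608\right) - 13441} = \sqrt{20605 - 13441} = \sqrt{7164} = 6 \sqrt{199}$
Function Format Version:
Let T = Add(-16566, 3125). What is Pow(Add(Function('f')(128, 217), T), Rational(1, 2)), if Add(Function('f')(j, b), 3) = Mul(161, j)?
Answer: Mul(6, Pow(199, Rational(1, 2))) ≈ 84.640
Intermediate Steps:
Function('f')(j, b) = Add(-3, Mul(161, j))
T = -13441
Pow(Add(Function('f')(128, 217), T), Rational(1, 2)) = Pow(Add(Add(-3, Mul(161, 128)), -13441), Rational(1, 2)) = Pow(Add(Add(-3, 20608), -13441), Rational(1, 2)) = Pow(Add(20605, -13441), Rational(1, 2)) = Pow(7164, Rational(1, 2)) = Mul(6, Pow(199, Rational(1, 2)))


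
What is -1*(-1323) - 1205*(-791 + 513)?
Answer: 336313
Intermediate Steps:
-1*(-1323) - 1205*(-791 + 513) = 1323 - 1205*(-278) = 1323 + 334990 = 336313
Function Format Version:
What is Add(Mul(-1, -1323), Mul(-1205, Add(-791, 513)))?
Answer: 336313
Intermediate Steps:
Add(Mul(-1, -1323), Mul(-1205, Add(-791, 513))) = Add(1323, Mul(-1205, -278)) = Add(1323, 334990) = 336313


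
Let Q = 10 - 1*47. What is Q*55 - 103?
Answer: -2138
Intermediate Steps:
Q = -37 (Q = 10 - 47 = -37)
Q*55 - 103 = -37*55 - 103 = -2035 - 103 = -2138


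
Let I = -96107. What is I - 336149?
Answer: -432256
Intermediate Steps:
I - 336149 = -96107 - 336149 = -432256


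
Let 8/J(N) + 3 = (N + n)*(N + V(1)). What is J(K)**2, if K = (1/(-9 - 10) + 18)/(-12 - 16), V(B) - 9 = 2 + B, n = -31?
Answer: 5126565412864/10520787680533881 ≈ 0.00048728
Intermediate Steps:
V(B) = 11 + B (V(B) = 9 + (2 + B) = 11 + B)
K = -341/532 (K = (1/(-19) + 18)/(-28) = (-1/19 + 18)*(-1/28) = (341/19)*(-1/28) = -341/532 ≈ -0.64098)
J(N) = 8/(-3 + (-31 + N)*(12 + N)) (J(N) = 8/(-3 + (N - 31)*(N + (11 + 1))) = 8/(-3 + (-31 + N)*(N + 12)) = 8/(-3 + (-31 + N)*(12 + N)))
J(K)**2 = (8/(-375 + (-341/532)**2 - 19*(-341/532)))**2 = (8/(-375 + 116281/283024 + 341/28))**2 = (8/(-102570891/283024))**2 = (8*(-283024/102570891))**2 = (-2264192/102570891)**2 = 5126565412864/10520787680533881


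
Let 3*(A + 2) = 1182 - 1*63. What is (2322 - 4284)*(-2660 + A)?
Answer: 4491018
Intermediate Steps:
A = 371 (A = -2 + (1182 - 1*63)/3 = -2 + (1182 - 63)/3 = -2 + (⅓)*1119 = -2 + 373 = 371)
(2322 - 4284)*(-2660 + A) = (2322 - 4284)*(-2660 + 371) = -1962*(-2289) = 4491018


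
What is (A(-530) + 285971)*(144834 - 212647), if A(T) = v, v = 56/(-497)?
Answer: -1376870608529/71 ≈ -1.9393e+10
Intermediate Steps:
v = -8/71 (v = 56*(-1/497) = -8/71 ≈ -0.11268)
A(T) = -8/71
(A(-530) + 285971)*(144834 - 212647) = (-8/71 + 285971)*(144834 - 212647) = (20303933/71)*(-67813) = -1376870608529/71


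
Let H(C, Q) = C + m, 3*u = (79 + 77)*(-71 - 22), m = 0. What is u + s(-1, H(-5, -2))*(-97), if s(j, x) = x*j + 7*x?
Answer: -1926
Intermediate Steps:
u = -4836 (u = ((79 + 77)*(-71 - 22))/3 = (156*(-93))/3 = (⅓)*(-14508) = -4836)
H(C, Q) = C (H(C, Q) = C + 0 = C)
s(j, x) = 7*x + j*x (s(j, x) = j*x + 7*x = 7*x + j*x)
u + s(-1, H(-5, -2))*(-97) = -4836 - 5*(7 - 1)*(-97) = -4836 - 5*6*(-97) = -4836 - 30*(-97) = -4836 + 2910 = -1926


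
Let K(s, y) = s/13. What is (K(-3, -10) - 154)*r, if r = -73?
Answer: 146365/13 ≈ 11259.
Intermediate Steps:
K(s, y) = s/13 (K(s, y) = s*(1/13) = s/13)
(K(-3, -10) - 154)*r = ((1/13)*(-3) - 154)*(-73) = (-3/13 - 154)*(-73) = -2005/13*(-73) = 146365/13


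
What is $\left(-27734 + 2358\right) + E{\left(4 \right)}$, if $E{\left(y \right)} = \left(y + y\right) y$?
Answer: $-25344$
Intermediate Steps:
$E{\left(y \right)} = 2 y^{2}$ ($E{\left(y \right)} = 2 y y = 2 y^{2}$)
$\left(-27734 + 2358\right) + E{\left(4 \right)} = \left(-27734 + 2358\right) + 2 \cdot 4^{2} = -25376 + 2 \cdot 16 = -25376 + 32 = -25344$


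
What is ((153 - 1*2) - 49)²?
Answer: 10404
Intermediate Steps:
((153 - 1*2) - 49)² = ((153 - 2) - 49)² = (151 - 49)² = 102² = 10404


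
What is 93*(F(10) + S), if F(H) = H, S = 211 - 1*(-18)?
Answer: 22227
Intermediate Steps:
S = 229 (S = 211 + 18 = 229)
93*(F(10) + S) = 93*(10 + 229) = 93*239 = 22227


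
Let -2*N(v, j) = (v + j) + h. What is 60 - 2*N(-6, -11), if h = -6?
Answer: 37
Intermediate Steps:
N(v, j) = 3 - j/2 - v/2 (N(v, j) = -((v + j) - 6)/2 = -((j + v) - 6)/2 = -(-6 + j + v)/2 = 3 - j/2 - v/2)
60 - 2*N(-6, -11) = 60 - 2*(3 - 1/2*(-11) - 1/2*(-6)) = 60 - 2*(3 + 11/2 + 3) = 60 - 2*23/2 = 60 - 23 = 37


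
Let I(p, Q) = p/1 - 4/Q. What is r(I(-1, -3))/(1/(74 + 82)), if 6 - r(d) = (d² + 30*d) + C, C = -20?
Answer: 7436/3 ≈ 2478.7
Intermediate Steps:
I(p, Q) = p - 4/Q (I(p, Q) = p*1 - 4/Q = p - 4/Q)
r(d) = 26 - d² - 30*d (r(d) = 6 - ((d² + 30*d) - 20) = 6 - (-20 + d² + 30*d) = 6 + (20 - d² - 30*d) = 26 - d² - 30*d)
r(I(-1, -3))/(1/(74 + 82)) = (26 - (-1 - 4/(-3))² - 30*(-1 - 4/(-3)))/(1/(74 + 82)) = (26 - (-1 - 4*(-⅓))² - 30*(-1 - 4*(-⅓)))/(1/156) = (26 - (-1 + 4/3)² - 30*(-1 + 4/3))/(1/156) = (26 - (⅓)² - 30*⅓)*156 = (26 - 1*⅑ - 10)*156 = (26 - ⅑ - 10)*156 = (143/9)*156 = 7436/3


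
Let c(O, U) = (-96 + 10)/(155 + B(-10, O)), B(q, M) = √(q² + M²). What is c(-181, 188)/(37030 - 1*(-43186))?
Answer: 6665/354394288 - 43*√32861/354394288 ≈ -3.1882e-6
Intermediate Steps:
B(q, M) = √(M² + q²)
c(O, U) = -86/(155 + √(100 + O²)) (c(O, U) = (-96 + 10)/(155 + √(O² + (-10)²)) = -86/(155 + √(O² + 100)) = -86/(155 + √(100 + O²)))
c(-181, 188)/(37030 - 1*(-43186)) = (-86/(155 + √(100 + (-181)²)))/(37030 - 1*(-43186)) = (-86/(155 + √(100 + 32761)))/(37030 + 43186) = -86/(155 + √32861)/80216 = -86/(155 + √32861)*(1/80216) = -43/(40108*(155 + √32861))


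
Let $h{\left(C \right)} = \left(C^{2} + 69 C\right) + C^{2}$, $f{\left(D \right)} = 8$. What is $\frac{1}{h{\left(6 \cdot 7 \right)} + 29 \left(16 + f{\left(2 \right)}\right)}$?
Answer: $\frac{1}{7122} \approx 0.00014041$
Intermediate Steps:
$h{\left(C \right)} = 2 C^{2} + 69 C$
$\frac{1}{h{\left(6 \cdot 7 \right)} + 29 \left(16 + f{\left(2 \right)}\right)} = \frac{1}{6 \cdot 7 \left(69 + 2 \cdot 6 \cdot 7\right) + 29 \left(16 + 8\right)} = \frac{1}{42 \left(69 + 2 \cdot 42\right) + 29 \cdot 24} = \frac{1}{42 \left(69 + 84\right) + 696} = \frac{1}{42 \cdot 153 + 696} = \frac{1}{6426 + 696} = \frac{1}{7122}$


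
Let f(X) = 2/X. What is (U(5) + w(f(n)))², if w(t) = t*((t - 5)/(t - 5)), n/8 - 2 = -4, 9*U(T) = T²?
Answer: 36481/5184 ≈ 7.0372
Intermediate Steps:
U(T) = T²/9
n = -16 (n = 16 + 8*(-4) = 16 - 32 = -16)
w(t) = t (w(t) = t*((-5 + t)/(-5 + t)) = t*1 = t)
(U(5) + w(f(n)))² = ((⅑)*5² + 2/(-16))² = ((⅑)*25 + 2*(-1/16))² = (25/9 - ⅛)² = (191/72)² = 36481/5184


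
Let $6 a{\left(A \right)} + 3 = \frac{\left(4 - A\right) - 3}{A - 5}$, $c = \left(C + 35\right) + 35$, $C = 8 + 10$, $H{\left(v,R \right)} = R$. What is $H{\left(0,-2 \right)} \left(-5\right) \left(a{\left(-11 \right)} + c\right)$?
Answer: $\frac{3495}{4} \approx 873.75$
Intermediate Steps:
$C = 18$
$c = 88$ ($c = \left(18 + 35\right) + 35 = 53 + 35 = 88$)
$a{\left(A \right)} = - \frac{1}{2} + \frac{1 - A}{6 \left(-5 + A\right)}$ ($a{\left(A \right)} = - \frac{1}{2} + \frac{\left(\left(4 - A\right) - 3\right) \frac{1}{A - 5}}{6} = - \frac{1}{2} + \frac{\left(1 - A\right) \frac{1}{-5 + A}}{6} = - \frac{1}{2} + \frac{\frac{1}{-5 + A} \left(1 - A\right)}{6} = - \frac{1}{2} + \frac{1 - A}{6 \left(-5 + A\right)}$)
$H{\left(0,-2 \right)} \left(-5\right) \left(a{\left(-11 \right)} + c\right) = \left(-2\right) \left(-5\right) \left(\frac{2 \left(4 - -11\right)}{3 \left(-5 - 11\right)} + 88\right) = 10 \left(\frac{2 \left(4 + 11\right)}{3 \left(-16\right)} + 88\right) = 10 \left(\frac{2}{3} \left(- \frac{1}{16}\right) 15 + 88\right) = 10 \left(- \frac{5}{8} + 88\right) = 10 \cdot \frac{699}{8} = \frac{3495}{4}$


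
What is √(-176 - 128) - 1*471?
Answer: -471 + 4*I*√19 ≈ -471.0 + 17.436*I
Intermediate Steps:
√(-176 - 128) - 1*471 = √(-304) - 471 = 4*I*√19 - 471 = -471 + 4*I*√19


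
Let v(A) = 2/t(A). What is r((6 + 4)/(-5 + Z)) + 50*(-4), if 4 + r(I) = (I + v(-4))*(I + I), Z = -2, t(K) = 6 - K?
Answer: -9824/49 ≈ -200.49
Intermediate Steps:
v(A) = 2/(6 - A)
r(I) = -4 + 2*I*(⅕ + I) (r(I) = -4 + (I - 2/(-6 - 4))*(I + I) = -4 + (I - 2/(-10))*(2*I) = -4 + (I - 2*(-⅒))*(2*I) = -4 + (I + ⅕)*(2*I) = -4 + (⅕ + I)*(2*I) = -4 + 2*I*(⅕ + I))
r((6 + 4)/(-5 + Z)) + 50*(-4) = (-4 + 2*((6 + 4)/(-5 - 2))² + 2*((6 + 4)/(-5 - 2))/5) + 50*(-4) = (-4 + 2*(10/(-7))² + 2*(10/(-7))/5) - 200 = (-4 + 2*(10*(-⅐))² + 2*(10*(-⅐))/5) - 200 = (-4 + 2*(-10/7)² + (⅖)*(-10/7)) - 200 = (-4 + 2*(100/49) - 4/7) - 200 = (-4 + 200/49 - 4/7) - 200 = -24/49 - 200 = -9824/49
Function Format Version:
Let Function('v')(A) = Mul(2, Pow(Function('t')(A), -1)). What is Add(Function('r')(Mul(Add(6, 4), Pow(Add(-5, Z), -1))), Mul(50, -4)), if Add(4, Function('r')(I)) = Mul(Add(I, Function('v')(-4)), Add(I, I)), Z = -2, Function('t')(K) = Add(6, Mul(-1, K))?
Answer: Rational(-9824, 49) ≈ -200.49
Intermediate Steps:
Function('v')(A) = Mul(2, Pow(Add(6, Mul(-1, A)), -1))
Function('r')(I) = Add(-4, Mul(2, I, Add(Rational(1, 5), I))) (Function('r')(I) = Add(-4, Mul(Add(I, Mul(-2, Pow(Add(-6, -4), -1))), Add(I, I))) = Add(-4, Mul(Add(I, Mul(-2, Pow(-10, -1))), Mul(2, I))) = Add(-4, Mul(Add(I, Mul(-2, Rational(-1, 10))), Mul(2, I))) = Add(-4, Mul(Add(I, Rational(1, 5)), Mul(2, I))) = Add(-4, Mul(Add(Rational(1, 5), I), Mul(2, I))) = Add(-4, Mul(2, I, Add(Rational(1, 5), I))))
Add(Function('r')(Mul(Add(6, 4), Pow(Add(-5, Z), -1))), Mul(50, -4)) = Add(Add(-4, Mul(2, Pow(Mul(Add(6, 4), Pow(Add(-5, -2), -1)), 2)), Mul(Rational(2, 5), Mul(Add(6, 4), Pow(Add(-5, -2), -1)))), Mul(50, -4)) = Add(Add(-4, Mul(2, Pow(Mul(10, Pow(-7, -1)), 2)), Mul(Rational(2, 5), Mul(10, Pow(-7, -1)))), -200) = Add(Add(-4, Mul(2, Pow(Mul(10, Rational(-1, 7)), 2)), Mul(Rational(2, 5), Mul(10, Rational(-1, 7)))), -200) = Add(Add(-4, Mul(2, Pow(Rational(-10, 7), 2)), Mul(Rational(2, 5), Rational(-10, 7))), -200) = Add(Add(-4, Mul(2, Rational(100, 49)), Rational(-4, 7)), -200) = Add(Add(-4, Rational(200, 49), Rational(-4, 7)), -200) = Add(Rational(-24, 49), -200) = Rational(-9824, 49)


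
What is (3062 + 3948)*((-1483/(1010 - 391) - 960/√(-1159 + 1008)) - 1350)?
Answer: -5868302330/619 + 6729600*I*√151/151 ≈ -9.4803e+6 + 5.4765e+5*I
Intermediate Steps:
(3062 + 3948)*((-1483/(1010 - 391) - 960/√(-1159 + 1008)) - 1350) = 7010*((-1483/619 - 960*(-I*√151/151)) - 1350) = 7010*((-1483*1/619 - 960*(-I*√151/151)) - 1350) = 7010*((-1483/619 - (-960)*I*√151/151) - 1350) = 7010*((-1483/619 + 960*I*√151/151) - 1350) = 7010*(-837133/619 + 960*I*√151/151) = -5868302330/619 + 6729600*I*√151/151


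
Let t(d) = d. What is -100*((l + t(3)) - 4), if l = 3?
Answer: -200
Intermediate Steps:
-100*((l + t(3)) - 4) = -100*((3 + 3) - 4) = -100*(6 - 4) = -100*2 = -200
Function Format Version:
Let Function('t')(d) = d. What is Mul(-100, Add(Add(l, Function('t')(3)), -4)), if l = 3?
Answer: -200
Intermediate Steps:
Mul(-100, Add(Add(l, Function('t')(3)), -4)) = Mul(-100, Add(Add(3, 3), -4)) = Mul(-100, Add(6, -4)) = Mul(-100, 2) = -200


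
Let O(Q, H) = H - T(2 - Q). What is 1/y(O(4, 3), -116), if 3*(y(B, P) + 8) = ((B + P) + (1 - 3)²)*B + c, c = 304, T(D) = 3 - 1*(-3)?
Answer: 3/625 ≈ 0.0048000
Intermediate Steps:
T(D) = 6 (T(D) = 3 + 3 = 6)
O(Q, H) = -6 + H (O(Q, H) = H - 1*6 = H - 6 = -6 + H)
y(B, P) = 280/3 + B*(4 + B + P)/3 (y(B, P) = -8 + (((B + P) + (1 - 3)²)*B + 304)/3 = -8 + (((B + P) + (-2)²)*B + 304)/3 = -8 + (((B + P) + 4)*B + 304)/3 = -8 + ((4 + B + P)*B + 304)/3 = -8 + (B*(4 + B + P) + 304)/3 = -8 + (304 + B*(4 + B + P))/3 = -8 + (304/3 + B*(4 + B + P)/3) = 280/3 + B*(4 + B + P)/3)
1/y(O(4, 3), -116) = 1/(280/3 + (-6 + 3)²/3 + 4*(-6 + 3)/3 + (⅓)*(-6 + 3)*(-116)) = 1/(280/3 + (⅓)*(-3)² + (4/3)*(-3) + (⅓)*(-3)*(-116)) = 1/(280/3 + (⅓)*9 - 4 + 116) = 1/(280/3 + 3 - 4 + 116) = 1/(625/3) = 3/625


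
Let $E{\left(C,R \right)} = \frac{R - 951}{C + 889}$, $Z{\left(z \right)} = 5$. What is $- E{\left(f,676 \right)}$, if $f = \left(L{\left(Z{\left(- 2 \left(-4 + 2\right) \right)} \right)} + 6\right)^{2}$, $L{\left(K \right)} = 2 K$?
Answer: $\frac{55}{229} \approx 0.24017$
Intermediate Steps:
$f = 256$ ($f = \left(2 \cdot 5 + 6\right)^{2} = \left(10 + 6\right)^{2} = 16^{2} = 256$)
$E{\left(C,R \right)} = \frac{-951 + R}{889 + C}$
$- E{\left(f,676 \right)} = - \frac{-951 + 676}{889 + 256} = - \frac{-275}{1145} = \left(-1\right) \left(- \frac{55}{229}\right) = \frac{55}{229}$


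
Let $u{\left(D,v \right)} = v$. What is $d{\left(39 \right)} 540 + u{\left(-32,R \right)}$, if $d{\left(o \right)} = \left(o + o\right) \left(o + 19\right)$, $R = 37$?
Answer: $2442997$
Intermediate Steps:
$d{\left(o \right)} = 2 o \left(19 + o\right)$
$d{\left(39 \right)} 540 + u{\left(-32,R \right)} = 2 \cdot 39 \left(19 + 39\right) 540 + 37 = 2 \cdot 39 \cdot 58 \cdot 540 + 37 = 4524 \cdot 540 + 37 = 2442960 + 37 = 2442997$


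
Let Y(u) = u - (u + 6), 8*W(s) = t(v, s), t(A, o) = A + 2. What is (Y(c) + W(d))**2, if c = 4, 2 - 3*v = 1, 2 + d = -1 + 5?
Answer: 18769/576 ≈ 32.585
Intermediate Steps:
d = 2 (d = -2 + (-1 + 5) = -2 + 4 = 2)
v = 1/3 (v = 2/3 - 1/3*1 = 2/3 - 1/3 = 1/3 ≈ 0.33333)
t(A, o) = 2 + A
W(s) = 7/24 (W(s) = (2 + 1/3)/8 = (1/8)*(7/3) = 7/24)
Y(u) = -6 (Y(u) = u - (6 + u) = u + (-6 - u) = -6)
(Y(c) + W(d))**2 = (-6 + 7/24)**2 = (-137/24)**2 = 18769/576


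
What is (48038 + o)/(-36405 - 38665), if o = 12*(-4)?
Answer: -4799/7507 ≈ -0.63927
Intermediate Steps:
o = -48
(48038 + o)/(-36405 - 38665) = (48038 - 48)/(-36405 - 38665) = 47990/(-75070) = 47990*(-1/75070) = -4799/7507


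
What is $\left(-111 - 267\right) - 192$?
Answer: $-570$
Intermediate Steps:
$\left(-111 - 267\right) - 192 = -378 - 192 = -570$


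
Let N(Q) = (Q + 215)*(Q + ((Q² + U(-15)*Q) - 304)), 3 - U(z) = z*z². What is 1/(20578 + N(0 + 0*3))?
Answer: -1/44782 ≈ -2.2330e-5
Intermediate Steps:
U(z) = 3 - z³ (U(z) = 3 - z*z² = 3 - z³)
N(Q) = (215 + Q)*(-304 + Q² + 3379*Q) (N(Q) = (Q + 215)*(Q + ((Q² + (3 - 1*(-15)³)*Q) - 304)) = (215 + Q)*(Q + ((Q² + (3 - 1*(-3375))*Q) - 304)) = (215 + Q)*(Q + ((Q² + (3 + 3375)*Q) - 304)) = (215 + Q)*(Q + ((Q² + 3378*Q) - 304)) = (215 + Q)*(Q + (-304 + Q² + 3378*Q)) = (215 + Q)*(-304 + Q² + 3379*Q))
1/(20578 + N(0 + 0*3)) = 1/(20578 + (-65360 + (0 + 0*3)³ + 3594*(0 + 0*3)² + 726181*(0 + 0*3))) = 1/(20578 + (-65360 + (0 + 0)³ + 3594*(0 + 0)² + 726181*(0 + 0))) = 1/(20578 + (-65360 + 0³ + 3594*0² + 726181*0)) = 1/(20578 + (-65360 + 0 + 3594*0 + 0)) = 1/(20578 + (-65360 + 0 + 0 + 0)) = 1/(20578 - 65360) = 1/(-44782) = -1/44782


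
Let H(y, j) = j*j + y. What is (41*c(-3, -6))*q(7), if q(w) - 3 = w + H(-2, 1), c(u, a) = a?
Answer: -2214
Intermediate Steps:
H(y, j) = y + j² (H(y, j) = j² + y = y + j²)
q(w) = 2 + w (q(w) = 3 + (w + (-2 + 1²)) = 3 + (w + (-2 + 1)) = 3 + (w - 1) = 3 + (-1 + w) = 2 + w)
(41*c(-3, -6))*q(7) = (41*(-6))*(2 + 7) = -246*9 = -2214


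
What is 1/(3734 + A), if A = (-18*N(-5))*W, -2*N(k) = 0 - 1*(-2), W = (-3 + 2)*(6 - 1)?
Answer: 1/3644 ≈ 0.00027442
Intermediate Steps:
W = -5 (W = -1*5 = -5)
N(k) = -1 (N(k) = -(0 - 1*(-2))/2 = -(0 + 2)/2 = -½*2 = -1)
A = -90 (A = -18*(-1)*(-5) = 18*(-5) = -90)
1/(3734 + A) = 1/(3734 - 90) = 1/3644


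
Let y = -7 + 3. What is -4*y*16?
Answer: 256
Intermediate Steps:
y = -4
-4*y*16 = -4*(-4)*16 = 16*16 = 256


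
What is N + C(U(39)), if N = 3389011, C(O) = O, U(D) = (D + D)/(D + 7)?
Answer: 77947292/23 ≈ 3.3890e+6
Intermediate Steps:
U(D) = 2*D/(7 + D) (U(D) = (2*D)/(7 + D) = 2*D/(7 + D))
N + C(U(39)) = 3389011 + 2*39/(7 + 39) = 3389011 + 2*39/46 = 3389011 + 2*39*(1/46) = 3389011 + 39/23 = 77947292/23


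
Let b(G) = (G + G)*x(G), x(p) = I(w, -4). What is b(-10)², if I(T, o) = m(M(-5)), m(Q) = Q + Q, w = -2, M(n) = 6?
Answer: 57600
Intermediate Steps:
m(Q) = 2*Q
I(T, o) = 12 (I(T, o) = 2*6 = 12)
x(p) = 12
b(G) = 24*G (b(G) = (G + G)*12 = (2*G)*12 = 24*G)
b(-10)² = (24*(-10))² = (-240)² = 57600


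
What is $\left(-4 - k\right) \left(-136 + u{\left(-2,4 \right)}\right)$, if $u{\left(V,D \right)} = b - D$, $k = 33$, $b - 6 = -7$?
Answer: $5217$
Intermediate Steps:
$b = -1$ ($b = 6 - 7 = -1$)
$u{\left(V,D \right)} = -1 - D$
$\left(-4 - k\right) \left(-136 + u{\left(-2,4 \right)}\right) = \left(-4 - 33\right) \left(-136 - 5\right) = - 37 \left(-136 - 5\right) = \left(-37\right) \left(-141\right) = 5217$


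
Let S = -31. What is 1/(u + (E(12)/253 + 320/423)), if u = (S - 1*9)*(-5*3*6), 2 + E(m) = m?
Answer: 107019/385353590 ≈ 0.00027772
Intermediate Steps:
E(m) = -2 + m
u = 3600 (u = (-31 - 1*9)*(-5*3*6) = (-31 - 9)*(-15*6) = -40*(-90) = 3600)
1/(u + (E(12)/253 + 320/423)) = 1/(3600 + ((-2 + 12)/253 + 320/423)) = 1/(3600 + (10*(1/253) + 320*(1/423))) = 1/(3600 + (10/253 + 320/423)) = 1/(3600 + 85190/107019) = 1/(385353590/107019) = 107019/385353590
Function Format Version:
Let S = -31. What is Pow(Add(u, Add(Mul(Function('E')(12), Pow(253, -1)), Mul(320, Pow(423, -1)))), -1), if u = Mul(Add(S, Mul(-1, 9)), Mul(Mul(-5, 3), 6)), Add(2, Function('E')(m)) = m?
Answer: Rational(107019, 385353590) ≈ 0.00027772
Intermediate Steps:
Function('E')(m) = Add(-2, m)
u = 3600 (u = Mul(Add(-31, Mul(-1, 9)), Mul(Mul(-5, 3), 6)) = Mul(Add(-31, -9), Mul(-15, 6)) = Mul(-40, -90) = 3600)
Pow(Add(u, Add(Mul(Function('E')(12), Pow(253, -1)), Mul(320, Pow(423, -1)))), -1) = Pow(Add(3600, Add(Mul(Add(-2, 12), Pow(253, -1)), Mul(320, Pow(423, -1)))), -1) = Pow(Add(3600, Add(Mul(10, Rational(1, 253)), Mul(320, Rational(1, 423)))), -1) = Pow(Add(3600, Add(Rational(10, 253), Rational(320, 423))), -1) = Pow(Add(3600, Rational(85190, 107019)), -1) = Pow(Rational(385353590, 107019), -1) = Rational(107019, 385353590)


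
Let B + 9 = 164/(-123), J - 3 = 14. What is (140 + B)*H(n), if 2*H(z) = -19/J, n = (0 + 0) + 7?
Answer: -7391/102 ≈ -72.461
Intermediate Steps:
J = 17 (J = 3 + 14 = 17)
n = 7 (n = 0 + 7 = 7)
H(z) = -19/34 (H(z) = (-19/17)/2 = (-19*1/17)/2 = (½)*(-19/17) = -19/34)
B = -31/3 (B = -9 + 164/(-123) = -9 + 164*(-1/123) = -9 - 4/3 = -31/3 ≈ -10.333)
(140 + B)*H(n) = (140 - 31/3)*(-19/34) = (389/3)*(-19/34) = -7391/102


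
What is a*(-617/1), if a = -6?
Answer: 3702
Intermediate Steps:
a*(-617/1) = -(-3702)/1 = -(-3702) = -6*(-617) = 3702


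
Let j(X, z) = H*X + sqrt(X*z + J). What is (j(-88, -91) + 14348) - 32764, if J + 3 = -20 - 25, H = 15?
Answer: -19736 + 2*sqrt(1990) ≈ -19647.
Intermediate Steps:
J = -48 (J = -3 + (-20 - 25) = -3 - 45 = -48)
j(X, z) = sqrt(-48 + X*z) + 15*X (j(X, z) = 15*X + sqrt(X*z - 48) = 15*X + sqrt(-48 + X*z) = sqrt(-48 + X*z) + 15*X)
(j(-88, -91) + 14348) - 32764 = ((sqrt(-48 - 88*(-91)) + 15*(-88)) + 14348) - 32764 = ((sqrt(-48 + 8008) - 1320) + 14348) - 32764 = ((sqrt(7960) - 1320) + 14348) - 32764 = ((2*sqrt(1990) - 1320) + 14348) - 32764 = ((-1320 + 2*sqrt(1990)) + 14348) - 32764 = (13028 + 2*sqrt(1990)) - 32764 = -19736 + 2*sqrt(1990)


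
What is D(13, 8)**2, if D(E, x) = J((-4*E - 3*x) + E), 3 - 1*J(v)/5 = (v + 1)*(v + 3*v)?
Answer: 6100391025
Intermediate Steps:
J(v) = 15 - 20*v*(1 + v) (J(v) = 15 - 5*(v + 1)*(v + 3*v) = 15 - 5*(1 + v)*4*v = 15 - 20*v*(1 + v))
D(E, x) = 15 - 20*(-3*E - 3*x)**2 + 60*E + 60*x (D(E, x) = 15 - 20*((-4*E - 3*x) + E) - 20*((-4*E - 3*x) + E)**2 = 15 - 20*(-3*E - 3*x) - 20*(-3*E - 3*x)**2 = 15 + (60*E + 60*x) - 20*(-3*E - 3*x)**2 = 15 - 20*(-3*E - 3*x)**2 + 60*E + 60*x)
D(13, 8)**2 = (15 - 180*(13 + 8)**2 + 60*13 + 60*8)**2 = (15 - 180*21**2 + 780 + 480)**2 = (15 - 180*441 + 780 + 480)**2 = (15 - 79380 + 780 + 480)**2 = (-78105)**2 = 6100391025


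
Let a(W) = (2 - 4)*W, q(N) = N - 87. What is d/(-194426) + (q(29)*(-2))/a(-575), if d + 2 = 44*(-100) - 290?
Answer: 6987304/55897475 ≈ 0.12500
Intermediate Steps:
d = -4692 (d = -2 + (44*(-100) - 290) = -2 + (-4400 - 290) = -2 - 4690 = -4692)
q(N) = -87 + N
a(W) = -2*W
d/(-194426) + (q(29)*(-2))/a(-575) = -4692/(-194426) + ((-87 + 29)*(-2))/((-2*(-575))) = -4692*(-1/194426) - 58*(-2)/1150 = 2346/97213 + 116*(1/1150) = 2346/97213 + 58/575 = 6987304/55897475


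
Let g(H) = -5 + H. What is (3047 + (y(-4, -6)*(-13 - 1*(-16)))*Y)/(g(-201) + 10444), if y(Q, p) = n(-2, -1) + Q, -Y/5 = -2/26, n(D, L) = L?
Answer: 19768/66547 ≈ 0.29705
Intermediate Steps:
Y = 5/13 (Y = -(-10)/26 = -5*(-1/13) = 5/13 ≈ 0.38462)
y(Q, p) = -1 + Q
(3047 + (y(-4, -6)*(-13 - 1*(-16)))*Y)/(g(-201) + 10444) = (3047 + ((-1 - 4)*(-13 - 1*(-16)))*(5/13))/((-5 - 201) + 10444) = (3047 - 5*(-13 + 16)*(5/13))/(-206 + 10444) = (3047 - 5*3*(5/13))/10238 = (3047 - 15*5/13)*(1/10238) = (3047 - 75/13)*(1/10238) = (39536/13)*(1/10238) = 19768/66547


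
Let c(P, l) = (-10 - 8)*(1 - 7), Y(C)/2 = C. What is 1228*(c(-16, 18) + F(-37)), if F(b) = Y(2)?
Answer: 137536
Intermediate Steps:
Y(C) = 2*C
F(b) = 4 (F(b) = 2*2 = 4)
c(P, l) = 108 (c(P, l) = -18*(-6) = 108)
1228*(c(-16, 18) + F(-37)) = 1228*(108 + 4) = 1228*112 = 137536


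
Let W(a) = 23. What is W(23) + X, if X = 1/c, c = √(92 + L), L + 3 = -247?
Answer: 23 - I*√158/158 ≈ 23.0 - 0.079556*I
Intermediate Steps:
L = -250 (L = -3 - 247 = -250)
c = I*√158 (c = √(92 - 250) = √(-158) = I*√158 ≈ 12.57*I)
X = -I*√158/158 (X = 1/(I*√158) = -I*√158/158 ≈ -0.079556*I)
W(23) + X = 23 - I*√158/158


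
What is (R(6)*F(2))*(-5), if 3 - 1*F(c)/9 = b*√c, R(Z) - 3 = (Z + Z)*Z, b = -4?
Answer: -10125 - 13500*√2 ≈ -29217.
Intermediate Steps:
R(Z) = 3 + 2*Z² (R(Z) = 3 + (Z + Z)*Z = 3 + (2*Z)*Z = 3 + 2*Z²)
F(c) = 27 + 36*√c (F(c) = 27 - (-36)*√c = 27 + 36*√c)
(R(6)*F(2))*(-5) = ((3 + 2*6²)*(27 + 36*√2))*(-5) = ((3 + 2*36)*(27 + 36*√2))*(-5) = ((3 + 72)*(27 + 36*√2))*(-5) = (75*(27 + 36*√2))*(-5) = (2025 + 2700*√2)*(-5) = -10125 - 13500*√2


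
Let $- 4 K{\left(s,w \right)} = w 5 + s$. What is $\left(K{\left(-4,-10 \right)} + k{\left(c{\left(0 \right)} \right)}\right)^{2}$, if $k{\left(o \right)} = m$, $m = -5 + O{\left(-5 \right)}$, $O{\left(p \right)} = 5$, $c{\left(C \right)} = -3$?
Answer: $\frac{729}{4} \approx 182.25$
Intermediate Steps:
$K{\left(s,w \right)} = - \frac{5 w}{4} - \frac{s}{4}$ ($K{\left(s,w \right)} = - \frac{w 5 + s}{4} = - \frac{5 w + s}{4} = - \frac{s + 5 w}{4} = - \frac{5 w}{4} - \frac{s}{4}$)
$m = 0$ ($m = -5 + 5 = 0$)
$k{\left(o \right)} = 0$
$\left(K{\left(-4,-10 \right)} + k{\left(c{\left(0 \right)} \right)}\right)^{2} = \left(\left(\left(- \frac{5}{4}\right) \left(-10\right) - -1\right) + 0\right)^{2} = \left(\left(\frac{25}{2} + 1\right) + 0\right)^{2} = \left(\frac{27}{2} + 0\right)^{2} = \left(\frac{27}{2}\right)^{2} = \frac{729}{4}$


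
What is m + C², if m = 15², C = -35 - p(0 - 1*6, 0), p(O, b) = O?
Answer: 1066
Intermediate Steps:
C = -29 (C = -35 - (0 - 1*6) = -35 - (0 - 6) = -35 - 1*(-6) = -35 + 6 = -29)
m = 225
m + C² = 225 + (-29)² = 225 + 841 = 1066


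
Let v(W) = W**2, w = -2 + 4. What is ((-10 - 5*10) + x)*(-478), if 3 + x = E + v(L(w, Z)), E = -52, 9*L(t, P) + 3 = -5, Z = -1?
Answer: 4421978/81 ≈ 54592.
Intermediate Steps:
w = 2
L(t, P) = -8/9 (L(t, P) = -1/3 + (1/9)*(-5) = -1/3 - 5/9 = -8/9)
x = -4391/81 (x = -3 + (-52 + (-8/9)**2) = -3 + (-52 + 64/81) = -3 - 4148/81 = -4391/81 ≈ -54.210)
((-10 - 5*10) + x)*(-478) = ((-10 - 5*10) - 4391/81)*(-478) = ((-10 - 50) - 4391/81)*(-478) = (-60 - 4391/81)*(-478) = -9251/81*(-478) = 4421978/81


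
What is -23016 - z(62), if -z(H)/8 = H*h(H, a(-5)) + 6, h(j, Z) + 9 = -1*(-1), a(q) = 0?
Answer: -26936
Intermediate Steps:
h(j, Z) = -8 (h(j, Z) = -9 - 1*(-1) = -9 + 1 = -8)
z(H) = -48 + 64*H (z(H) = -8*(H*(-8) + 6) = -8*(-8*H + 6) = -8*(6 - 8*H) = -48 + 64*H)
-23016 - z(62) = -23016 - (-48 + 64*62) = -23016 - (-48 + 3968) = -23016 - 1*3920 = -23016 - 3920 = -26936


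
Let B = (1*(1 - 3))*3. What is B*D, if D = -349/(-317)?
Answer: -2094/317 ≈ -6.6057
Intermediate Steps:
B = -6 (B = (1*(-2))*3 = -2*3 = -6)
D = 349/317 (D = -349*(-1/317) = 349/317 ≈ 1.1009)
B*D = -6*349/317 = -2094/317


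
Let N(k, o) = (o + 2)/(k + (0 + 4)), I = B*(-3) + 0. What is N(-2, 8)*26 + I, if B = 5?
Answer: 115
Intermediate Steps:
I = -15 (I = 5*(-3) + 0 = -15 + 0 = -15)
N(k, o) = (2 + o)/(4 + k) (N(k, o) = (2 + o)/(k + 4) = (2 + o)/(4 + k))
N(-2, 8)*26 + I = ((2 + 8)/(4 - 2))*26 - 15 = (10/2)*26 - 15 = ((½)*10)*26 - 15 = 5*26 - 15 = 130 - 15 = 115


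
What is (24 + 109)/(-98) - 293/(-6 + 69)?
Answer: -757/126 ≈ -6.0079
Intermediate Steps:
(24 + 109)/(-98) - 293/(-6 + 69) = 133*(-1/98) - 293/63 = -19/14 - 293*1/63 = -19/14 - 293/63 = -757/126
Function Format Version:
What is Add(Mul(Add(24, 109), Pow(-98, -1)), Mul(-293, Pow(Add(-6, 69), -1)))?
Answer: Rational(-757, 126) ≈ -6.0079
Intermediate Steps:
Add(Mul(Add(24, 109), Pow(-98, -1)), Mul(-293, Pow(Add(-6, 69), -1))) = Add(Mul(133, Rational(-1, 98)), Mul(-293, Pow(63, -1))) = Add(Rational(-19, 14), Mul(-293, Rational(1, 63))) = Add(Rational(-19, 14), Rational(-293, 63)) = Rational(-757, 126)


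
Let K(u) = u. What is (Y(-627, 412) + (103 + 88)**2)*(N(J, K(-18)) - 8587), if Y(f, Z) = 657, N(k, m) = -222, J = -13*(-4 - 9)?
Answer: -327148642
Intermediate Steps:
J = 169 (J = -13*(-13) = 169)
(Y(-627, 412) + (103 + 88)**2)*(N(J, K(-18)) - 8587) = (657 + (103 + 88)**2)*(-222 - 8587) = (657 + 191**2)*(-8809) = (657 + 36481)*(-8809) = 37138*(-8809) = -327148642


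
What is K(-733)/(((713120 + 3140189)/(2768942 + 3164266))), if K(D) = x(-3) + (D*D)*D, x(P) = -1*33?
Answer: -2336692334946960/3853309 ≈ -6.0641e+8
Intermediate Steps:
x(P) = -33
K(D) = -33 + D³ (K(D) = -33 + (D*D)*D = -33 + D²*D = -33 + D³)
K(-733)/(((713120 + 3140189)/(2768942 + 3164266))) = (-33 + (-733)³)/(((713120 + 3140189)/(2768942 + 3164266))) = (-33 - 393832837)/((3853309/5933208)) = -393832870/(3853309*(1/5933208)) = -393832870/3853309/5933208 = -393832870*5933208/3853309 = -2336692334946960/3853309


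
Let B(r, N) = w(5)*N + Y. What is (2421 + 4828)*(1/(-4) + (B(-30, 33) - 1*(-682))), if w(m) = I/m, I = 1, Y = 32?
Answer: 104436343/20 ≈ 5.2218e+6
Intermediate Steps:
w(m) = 1/m
B(r, N) = 32 + N/5 (B(r, N) = N/5 + 32 = 32 + N/5)
(2421 + 4828)*(1/(-4) + (B(-30, 33) - 1*(-682))) = (2421 + 4828)*(1/(-4) + ((32 + (⅕)*33) - 1*(-682))) = 7249*(-¼ + ((32 + 33/5) + 682)) = 7249*(-¼ + (193/5 + 682)) = 7249*(-¼ + 3603/5) = 7249*(14407/20) = 104436343/20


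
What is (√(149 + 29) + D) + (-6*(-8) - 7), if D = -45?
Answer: -4 + √178 ≈ 9.3417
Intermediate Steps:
(√(149 + 29) + D) + (-6*(-8) - 7) = (√(149 + 29) - 45) + (-6*(-8) - 7) = (√178 - 45) + (48 - 7) = (-45 + √178) + 41 = -4 + √178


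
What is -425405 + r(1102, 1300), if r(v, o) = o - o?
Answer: -425405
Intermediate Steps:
r(v, o) = 0
-425405 + r(1102, 1300) = -425405 + 0 = -425405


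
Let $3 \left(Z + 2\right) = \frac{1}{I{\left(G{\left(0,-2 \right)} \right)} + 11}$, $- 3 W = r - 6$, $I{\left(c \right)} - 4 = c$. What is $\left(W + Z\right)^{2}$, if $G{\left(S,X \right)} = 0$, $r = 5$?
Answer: $\frac{5476}{2025} \approx 2.7042$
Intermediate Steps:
$I{\left(c \right)} = 4 + c$
$W = \frac{1}{3}$ ($W = - \frac{5 - 6}{3} = \left(- \frac{1}{3}\right) \left(-1\right) = \frac{1}{3} \approx 0.33333$)
$Z = - \frac{89}{45}$ ($Z = -2 + \frac{1}{3 \left(\left(4 + 0\right) + 11\right)} = -2 + \frac{1}{3 \left(4 + 11\right)} = -2 + \frac{1}{3 \cdot 15} = -2 + \frac{1}{3} \cdot \frac{1}{15} = -2 + \frac{1}{45} = - \frac{89}{45} \approx -1.9778$)
$\left(W + Z\right)^{2} = \left(\frac{1}{3} - \frac{89}{45}\right)^{2} = \left(- \frac{74}{45}\right)^{2} = \frac{5476}{2025}$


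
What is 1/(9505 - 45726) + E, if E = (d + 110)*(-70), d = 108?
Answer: -552732461/36221 ≈ -15260.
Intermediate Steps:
E = -15260 (E = (108 + 110)*(-70) = 218*(-70) = -15260)
1/(9505 - 45726) + E = 1/(9505 - 45726) - 15260 = 1/(-36221) - 15260 = -1/36221 - 15260 = -552732461/36221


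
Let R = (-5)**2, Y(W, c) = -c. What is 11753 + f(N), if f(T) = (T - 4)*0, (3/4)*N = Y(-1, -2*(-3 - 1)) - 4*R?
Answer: 11753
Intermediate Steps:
R = 25
N = -144 (N = 4*(-(-2)*(-3 - 1) - 4*25)/3 = 4*(-(-2)*(-4) - 100)/3 = 4*(-1*8 - 100)/3 = 4*(-8 - 100)/3 = (4/3)*(-108) = -144)
f(T) = 0 (f(T) = (-4 + T)*0 = 0)
11753 + f(N) = 11753 + 0 = 11753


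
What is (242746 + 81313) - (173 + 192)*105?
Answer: 285734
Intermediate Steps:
(242746 + 81313) - (173 + 192)*105 = 324059 - 365*105 = 324059 - 1*38325 = 324059 - 38325 = 285734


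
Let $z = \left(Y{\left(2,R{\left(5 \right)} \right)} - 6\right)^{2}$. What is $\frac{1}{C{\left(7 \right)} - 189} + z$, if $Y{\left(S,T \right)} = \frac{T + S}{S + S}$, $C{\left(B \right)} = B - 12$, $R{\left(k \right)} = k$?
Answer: $\frac{28025}{1552} \approx 18.057$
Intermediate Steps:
$C{\left(B \right)} = -12 + B$
$Y{\left(S,T \right)} = \frac{S + T}{2 S}$
$z = \frac{289}{16}$ ($z = \left(\frac{2 + 5}{2 \cdot 2} - 6\right)^{2} = \left(\frac{1}{2} \cdot \frac{1}{2} \cdot 7 - 6\right)^{2} = \left(\frac{7}{4} - 6\right)^{2} = \left(- \frac{17}{4}\right)^{2} = \frac{289}{16} \approx 18.063$)
$\frac{1}{C{\left(7 \right)} - 189} + z = \frac{1}{\left(-12 + 7\right) - 189} + \frac{289}{16} = \frac{1}{-5 - 189} + \frac{289}{16} = \frac{1}{-194} + \frac{289}{16} = - \frac{1}{194} + \frac{289}{16} = \frac{28025}{1552}$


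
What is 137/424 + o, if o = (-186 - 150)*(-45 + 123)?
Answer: -11112055/424 ≈ -26208.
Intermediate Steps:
o = -26208 (o = -336*78 = -26208)
137/424 + o = 137/424 - 26208 = -11112055/424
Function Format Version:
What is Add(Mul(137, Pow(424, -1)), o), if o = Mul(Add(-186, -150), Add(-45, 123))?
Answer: Rational(-11112055, 424) ≈ -26208.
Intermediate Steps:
o = -26208 (o = Mul(-336, 78) = -26208)
Add(Mul(137, Pow(424, -1)), o) = Add(Mul(137, Pow(424, -1)), -26208) = Add(Mul(137, Rational(1, 424)), -26208) = Add(Rational(137, 424), -26208) = Rational(-11112055, 424)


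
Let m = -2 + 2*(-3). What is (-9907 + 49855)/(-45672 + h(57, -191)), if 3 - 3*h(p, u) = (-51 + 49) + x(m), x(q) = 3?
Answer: -59922/68507 ≈ -0.87468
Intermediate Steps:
m = -8 (m = -2 - 6 = -8)
h(p, u) = ⅔ (h(p, u) = 1 - ((-51 + 49) + 3)/3 = 1 - (-2 + 3)/3 = 1 - ⅓*1 = 1 - ⅓ = ⅔)
(-9907 + 49855)/(-45672 + h(57, -191)) = (-9907 + 49855)/(-45672 + ⅔) = 39948/(-137014/3) = 39948*(-3/137014) = -59922/68507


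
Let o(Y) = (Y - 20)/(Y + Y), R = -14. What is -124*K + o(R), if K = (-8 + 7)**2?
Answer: -1719/14 ≈ -122.79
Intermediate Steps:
K = 1 (K = (-1)**2 = 1)
o(Y) = (-20 + Y)/(2*Y) (o(Y) = (-20 + Y)/((2*Y)) = (-20 + Y)*(1/(2*Y)) = (-20 + Y)/(2*Y))
-124*K + o(R) = -124*1 + (1/2)*(-20 - 14)/(-14) = -124 + (1/2)*(-1/14)*(-34) = -124 + 17/14 = -1719/14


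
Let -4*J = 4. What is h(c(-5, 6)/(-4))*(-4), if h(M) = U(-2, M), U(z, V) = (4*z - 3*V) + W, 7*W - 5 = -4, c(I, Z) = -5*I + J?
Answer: -284/7 ≈ -40.571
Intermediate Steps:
J = -1 (J = -¼*4 = -1)
c(I, Z) = -1 - 5*I (c(I, Z) = -5*I - 1 = -1 - 5*I)
W = ⅐ (W = 5/7 + (⅐)*(-4) = 5/7 - 4/7 = ⅐ ≈ 0.14286)
U(z, V) = ⅐ - 3*V + 4*z (U(z, V) = (4*z - 3*V) + ⅐ = (-3*V + 4*z) + ⅐ = ⅐ - 3*V + 4*z)
h(M) = -55/7 - 3*M (h(M) = ⅐ - 3*M + 4*(-2) = ⅐ - 3*M - 8 = -55/7 - 3*M)
h(c(-5, 6)/(-4))*(-4) = (-55/7 - 3*(-1 - 5*(-5))/(-4))*(-4) = (-55/7 - 3*(-1 + 25)*(-1)/4)*(-4) = (-55/7 - 72*(-1)/4)*(-4) = (-55/7 - 3*(-6))*(-4) = (-55/7 + 18)*(-4) = (71/7)*(-4) = -284/7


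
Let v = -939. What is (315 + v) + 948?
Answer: 324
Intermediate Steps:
(315 + v) + 948 = (315 - 939) + 948 = -624 + 948 = 324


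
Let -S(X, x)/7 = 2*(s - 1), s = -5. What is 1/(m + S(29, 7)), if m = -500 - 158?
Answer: -1/574 ≈ -0.0017422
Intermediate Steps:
S(X, x) = 84 (S(X, x) = -14*(-5 - 1) = -14*(-6) = -7*(-12) = 84)
m = -658
1/(m + S(29, 7)) = 1/(-658 + 84) = 1/(-574) = -1/574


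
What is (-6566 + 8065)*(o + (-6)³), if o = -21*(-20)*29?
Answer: 17934036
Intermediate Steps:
o = 12180 (o = 420*29 = 12180)
(-6566 + 8065)*(o + (-6)³) = (-6566 + 8065)*(12180 + (-6)³) = 1499*(12180 - 216) = 1499*11964 = 17934036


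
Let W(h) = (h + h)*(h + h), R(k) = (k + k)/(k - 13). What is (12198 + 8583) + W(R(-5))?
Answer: 1683361/81 ≈ 20782.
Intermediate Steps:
R(k) = 2*k/(-13 + k) (R(k) = (2*k)/(-13 + k) = 2*k/(-13 + k))
W(h) = 4*h² (W(h) = (2*h)*(2*h) = 4*h²)
(12198 + 8583) + W(R(-5)) = (12198 + 8583) + 4*(2*(-5)/(-13 - 5))² = 20781 + 4*(2*(-5)/(-18))² = 20781 + 4*(2*(-5)*(-1/18))² = 20781 + 4*(5/9)² = 20781 + 4*(25/81) = 20781 + 100/81 = 1683361/81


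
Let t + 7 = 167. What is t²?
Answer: 25600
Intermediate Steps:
t = 160 (t = -7 + 167 = 160)
t² = 160² = 25600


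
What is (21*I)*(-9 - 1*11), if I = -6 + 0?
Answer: 2520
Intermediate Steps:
I = -6
(21*I)*(-9 - 1*11) = (21*(-6))*(-9 - 1*11) = -126*(-9 - 11) = -126*(-20) = 2520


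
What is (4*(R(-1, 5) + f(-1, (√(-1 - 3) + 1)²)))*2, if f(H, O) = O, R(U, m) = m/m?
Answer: -16 + 32*I ≈ -16.0 + 32.0*I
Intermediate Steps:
R(U, m) = 1
(4*(R(-1, 5) + f(-1, (√(-1 - 3) + 1)²)))*2 = (4*(1 + (√(-1 - 3) + 1)²))*2 = (4*(1 + (√(-4) + 1)²))*2 = (4*(1 + (2*I + 1)²))*2 = (4*(1 + (1 + 2*I)²))*2 = (4 + 4*(1 + 2*I)²)*2 = 8 + 8*(1 + 2*I)²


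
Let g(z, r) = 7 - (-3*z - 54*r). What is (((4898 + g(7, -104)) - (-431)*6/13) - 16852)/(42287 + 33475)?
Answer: -112730/492453 ≈ -0.22892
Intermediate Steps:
g(z, r) = 7 + 3*z + 54*r (g(z, r) = 7 - (-54*r - 3*z) = 7 + (3*z + 54*r) = 7 + 3*z + 54*r)
(((4898 + g(7, -104)) - (-431)*6/13) - 16852)/(42287 + 33475) = (((4898 + (7 + 3*7 + 54*(-104))) - (-431)*6/13) - 16852)/(42287 + 33475) = (((4898 + (7 + 21 - 5616)) - (-431)*6*(1/13)) - 16852)/75762 = (((4898 - 5588) - (-431)*6/13) - 16852)*(1/75762) = ((-690 - 1*(-2586/13)) - 16852)*(1/75762) = ((-690 + 2586/13) - 16852)*(1/75762) = (-6384/13 - 16852)*(1/75762) = -225460/13*1/75762 = -112730/492453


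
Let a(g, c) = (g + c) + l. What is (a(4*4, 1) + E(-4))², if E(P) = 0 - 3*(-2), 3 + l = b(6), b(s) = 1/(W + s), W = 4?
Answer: 40401/100 ≈ 404.01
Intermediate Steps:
b(s) = 1/(4 + s)
l = -29/10 (l = -3 + 1/(4 + 6) = -3 + 1/10 = -3 + ⅒ = -29/10 ≈ -2.9000)
a(g, c) = -29/10 + c + g (a(g, c) = (g + c) - 29/10 = (c + g) - 29/10 = -29/10 + c + g)
E(P) = 6 (E(P) = 0 + 6 = 6)
(a(4*4, 1) + E(-4))² = ((-29/10 + 1 + 4*4) + 6)² = ((-29/10 + 1 + 16) + 6)² = (141/10 + 6)² = (201/10)² = 40401/100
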